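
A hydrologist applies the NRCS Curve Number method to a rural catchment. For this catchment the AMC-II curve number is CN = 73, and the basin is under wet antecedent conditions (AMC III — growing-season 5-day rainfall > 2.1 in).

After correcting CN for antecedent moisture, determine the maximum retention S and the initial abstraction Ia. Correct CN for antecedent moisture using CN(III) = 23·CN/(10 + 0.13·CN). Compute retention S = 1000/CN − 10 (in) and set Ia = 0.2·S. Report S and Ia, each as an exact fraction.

S = 2700/1679 in ≈ 1.608 in; Ia = 540/1679 in ≈ 0.322 in

Wet (AMC III): CN(III) = 23·73/(10 + 0.13·73) = 1679/(1949/100) = 167900/1949 ≈ 86.147
Retention S: 1000/CN − 10 with CN=86.147 → S = 2700/1679 ≈ 1.608 in
Ia = 0.2·(2700/1679) = 540/1679 in ≈ 0.322 in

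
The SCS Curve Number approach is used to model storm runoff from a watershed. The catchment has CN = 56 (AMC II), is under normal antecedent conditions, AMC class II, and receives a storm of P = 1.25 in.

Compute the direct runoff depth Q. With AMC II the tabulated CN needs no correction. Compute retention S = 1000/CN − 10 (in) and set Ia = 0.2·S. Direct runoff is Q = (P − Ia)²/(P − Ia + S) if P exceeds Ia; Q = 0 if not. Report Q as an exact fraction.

Q = 0 in ≈ 0.000 in

CN(II) = 56; AMC II needs no correction.
S = 1000/56 − 10 = 55/7 in ≈ 7.857 in
Ia = 0.2S: 0.2·7.857 = 1.571 in (exactly 11/7)
P = 1.250 ≤ Ia = 1.571 in: entire storm abstracted, Q = 0.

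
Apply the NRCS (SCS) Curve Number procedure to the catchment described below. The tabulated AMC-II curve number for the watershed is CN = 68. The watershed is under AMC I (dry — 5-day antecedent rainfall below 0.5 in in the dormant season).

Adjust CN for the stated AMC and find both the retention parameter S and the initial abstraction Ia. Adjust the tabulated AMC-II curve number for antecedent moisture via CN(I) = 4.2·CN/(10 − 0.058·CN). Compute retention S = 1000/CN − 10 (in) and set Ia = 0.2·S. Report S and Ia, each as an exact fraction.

S = 4000/357 in ≈ 11.204 in; Ia = 800/357 in ≈ 2.241 in

Dry (AMC I): CN(I) = 4.2·68/(10 − 0.058·68) = (1428/5)/(757/125) = 35700/757 ≈ 47.160
S = 1000/(35700/757) − 10 = 4000/357 in ≈ 11.204 in
Initial abstraction Ia = S/5 = (4000/357)/5 = 800/357 ≈ 2.241 in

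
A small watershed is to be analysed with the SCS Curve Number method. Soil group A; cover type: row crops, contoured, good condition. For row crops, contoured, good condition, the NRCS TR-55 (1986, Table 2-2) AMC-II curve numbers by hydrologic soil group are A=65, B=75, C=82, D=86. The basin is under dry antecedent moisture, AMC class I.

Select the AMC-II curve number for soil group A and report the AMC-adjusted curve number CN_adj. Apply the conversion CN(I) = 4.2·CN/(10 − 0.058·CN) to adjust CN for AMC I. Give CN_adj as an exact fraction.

CN_adj = 3900/89 ≈ 43.820

NRCS table: row crops, contoured, good condition, soil group A → CN(II) = 65
Adjust CN=65 to AMC I: 4.2·65/(10 − 0.058·65) → 273 ÷ (623/100) = 3900/89 ≈ 43.820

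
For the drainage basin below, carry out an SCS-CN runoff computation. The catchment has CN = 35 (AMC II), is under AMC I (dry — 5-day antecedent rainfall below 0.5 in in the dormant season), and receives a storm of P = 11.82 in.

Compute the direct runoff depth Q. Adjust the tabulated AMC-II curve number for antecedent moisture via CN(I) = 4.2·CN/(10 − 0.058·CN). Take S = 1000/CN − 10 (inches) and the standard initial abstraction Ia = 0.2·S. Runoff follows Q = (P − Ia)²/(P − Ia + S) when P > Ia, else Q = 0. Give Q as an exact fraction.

Q = 478603129/2549545950 in ≈ 0.188 in

CN(I) from CN(II)=35: (4.2·35)/(10 − 0.058·35) = 14700/797 ≈ 18.444
Retention S: 1000/CN − 10 with CN=18.444 → S = 6500/147 ≈ 44.218 in
Initial abstraction Ia = S/5 = (6500/147)/5 = 1300/147 ≈ 8.844 in
P − Ia = 11.820 − 8.844 = 21877/7350 ≈ 2.976 in (> 0, runoff occurs)
Q: (21877/7350)² ÷ (346877/7350) = 478603129/2549545950 in (≈ 0.188 in)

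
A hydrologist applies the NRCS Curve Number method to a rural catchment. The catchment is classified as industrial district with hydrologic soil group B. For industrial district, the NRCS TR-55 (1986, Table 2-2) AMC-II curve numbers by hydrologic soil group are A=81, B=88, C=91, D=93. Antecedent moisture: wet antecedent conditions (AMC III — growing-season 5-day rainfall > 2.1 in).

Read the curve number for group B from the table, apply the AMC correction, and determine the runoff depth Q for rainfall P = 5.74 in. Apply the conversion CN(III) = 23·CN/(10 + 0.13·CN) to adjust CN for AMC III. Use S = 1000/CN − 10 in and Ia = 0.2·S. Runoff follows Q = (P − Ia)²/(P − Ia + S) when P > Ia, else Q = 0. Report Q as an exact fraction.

NRCS table: industrial district, soil group B → CN(II) = 88
Adjust CN=88 to AMC III: 23·88/(10 + 0.13·88) → 2024 ÷ (536/25) = 6325/67 ≈ 94.403
S = 1000/(6325/67) − 10 = 150/253 in ≈ 0.593 in
Initial abstraction Ia = S/5 = (150/253)/5 = 30/253 ≈ 0.119 in
Since P=5.740 > Ia=0.119: effective rainfall P−Ia = 71111/12650 in
Q = (71111/12650)²/((71111/12650) + 150/253) = (5056774321/160022500)/(78611/12650) = 5056774321/994429150 in ≈ 5.085 in

Q = 5056774321/994429150 in ≈ 5.085 in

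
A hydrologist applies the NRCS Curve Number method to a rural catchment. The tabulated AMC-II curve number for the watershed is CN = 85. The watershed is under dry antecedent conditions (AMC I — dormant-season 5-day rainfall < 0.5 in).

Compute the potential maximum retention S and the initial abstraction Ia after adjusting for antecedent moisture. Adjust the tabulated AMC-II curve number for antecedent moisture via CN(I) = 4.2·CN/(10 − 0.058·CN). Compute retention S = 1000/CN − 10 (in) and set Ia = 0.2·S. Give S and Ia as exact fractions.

S = 500/119 in ≈ 4.202 in; Ia = 100/119 in ≈ 0.840 in

Adjust CN=85 to AMC I: 4.2·85/(10 − 0.058·85) → 357 ÷ (507/100) = 11900/169 ≈ 70.414
Max retention: S = 1000/(11900/169) − 10 = 500/119 in (≈ 4.202 in)
Ia = 0.2·(500/119) = 100/119 in ≈ 0.840 in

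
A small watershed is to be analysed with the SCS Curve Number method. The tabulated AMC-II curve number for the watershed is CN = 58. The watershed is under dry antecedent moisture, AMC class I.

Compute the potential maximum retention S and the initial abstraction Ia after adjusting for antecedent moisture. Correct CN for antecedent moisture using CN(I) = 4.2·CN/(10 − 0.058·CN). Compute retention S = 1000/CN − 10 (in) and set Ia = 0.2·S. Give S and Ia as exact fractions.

Adjust CN=58 to AMC I: 4.2·58/(10 − 0.058·58) → (1218/5) ÷ (1659/250) = 2900/79 ≈ 36.709
Max retention: S = 1000/(2900/79) − 10 = 500/29 in (≈ 17.241 in)
Ia = 0.2S: 0.2·17.241 = 3.448 in (exactly 100/29)

S = 500/29 in ≈ 17.241 in; Ia = 100/29 in ≈ 3.448 in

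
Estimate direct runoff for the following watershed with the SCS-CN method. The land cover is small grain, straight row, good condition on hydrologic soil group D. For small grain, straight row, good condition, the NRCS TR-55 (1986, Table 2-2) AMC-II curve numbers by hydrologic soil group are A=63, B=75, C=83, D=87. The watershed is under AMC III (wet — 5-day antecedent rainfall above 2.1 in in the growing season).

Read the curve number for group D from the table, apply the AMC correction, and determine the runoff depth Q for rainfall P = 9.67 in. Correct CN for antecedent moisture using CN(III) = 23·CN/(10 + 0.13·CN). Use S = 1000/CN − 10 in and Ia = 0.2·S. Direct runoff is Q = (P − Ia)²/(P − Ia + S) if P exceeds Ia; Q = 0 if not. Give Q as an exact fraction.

Q = 3644155007089/407997296700 in ≈ 8.932 in

NRCS table: small grain, straight row, good condition, soil group D → CN(II) = 87
Adjust CN=87 to AMC III: 23·87/(10 + 0.13·87) → 2001 ÷ (2131/100) = 200100/2131 ≈ 93.900
Max retention: S = 1000/(200100/2131) − 10 = 1300/2001 in (≈ 0.650 in)
Initial abstraction Ia = S/5 = (1300/2001)/5 = 260/2001 ≈ 0.130 in
Excess rainfall: 9.670 − 0.130 = 9.540 in; P > Ia so Q > 0
Q: (1908967/200100)² ÷ (2038967/200100) = 3644155007089/407997296700 in (≈ 8.932 in)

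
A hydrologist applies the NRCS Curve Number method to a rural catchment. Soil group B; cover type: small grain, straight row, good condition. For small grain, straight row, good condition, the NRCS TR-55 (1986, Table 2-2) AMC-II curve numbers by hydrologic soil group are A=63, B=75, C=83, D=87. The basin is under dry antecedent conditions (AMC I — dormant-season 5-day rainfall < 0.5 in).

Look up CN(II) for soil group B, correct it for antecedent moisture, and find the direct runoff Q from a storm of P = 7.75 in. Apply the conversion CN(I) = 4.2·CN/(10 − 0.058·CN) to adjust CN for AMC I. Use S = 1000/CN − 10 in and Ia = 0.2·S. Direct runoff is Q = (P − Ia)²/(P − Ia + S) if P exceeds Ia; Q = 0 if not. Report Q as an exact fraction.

NRCS table: small grain, straight row, good condition, soil group B → CN(II) = 75
Adjust CN=75 to AMC I: 4.2·75/(10 − 0.058·75) → 315 ÷ (113/20) = 6300/113 ≈ 55.752
Retention S: 1000/CN − 10 with CN=55.752 → S = 500/63 ≈ 7.937 in
Ia = 0.2·(500/63) = 100/63 in ≈ 1.587 in
Excess rainfall: 7.750 − 1.587 = 6.163 in; P > Ia so Q > 0
Runoff Q = (P−Ia)²/(P−Ia+S) = (6.163)²/(6.163+7.937) = 2411809/895356 ≈ 2.694 in

Q = 2411809/895356 in ≈ 2.694 in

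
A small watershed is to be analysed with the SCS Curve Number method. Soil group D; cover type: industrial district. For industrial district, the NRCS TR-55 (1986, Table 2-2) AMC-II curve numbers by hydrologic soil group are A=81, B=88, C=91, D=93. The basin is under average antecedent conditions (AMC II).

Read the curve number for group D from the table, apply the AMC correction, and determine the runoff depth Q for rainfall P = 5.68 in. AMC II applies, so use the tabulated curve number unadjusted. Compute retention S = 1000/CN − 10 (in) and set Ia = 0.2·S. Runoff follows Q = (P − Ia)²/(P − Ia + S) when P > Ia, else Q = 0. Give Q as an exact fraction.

Q = 82638368/16979475 in ≈ 4.867 in

NRCS table: industrial district, soil group D → CN(II) = 93
Average conditions: CN = 93 (no AMC adjustment).
Max retention: S = 1000/93 − 10 = 70/93 in (≈ 0.753 in)
Ia = 0.2S: 0.2·0.753 = 0.151 in (exactly 14/93)
P − Ia = 5.680 − 0.151 = 12856/2325 ≈ 5.529 in (> 0, runoff occurs)
Q: (12856/2325)² ÷ (14606/2325) = 82638368/16979475 in (≈ 4.867 in)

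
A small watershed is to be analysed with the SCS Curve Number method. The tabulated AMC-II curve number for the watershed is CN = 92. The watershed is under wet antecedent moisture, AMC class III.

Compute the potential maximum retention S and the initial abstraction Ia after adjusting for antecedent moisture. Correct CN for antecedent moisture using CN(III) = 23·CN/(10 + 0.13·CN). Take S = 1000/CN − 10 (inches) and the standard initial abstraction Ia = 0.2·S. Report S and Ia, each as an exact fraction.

Adjust CN=92 to AMC III: 23·92/(10 + 0.13·92) → 2116 ÷ (549/25) = 52900/549 ≈ 96.357
S = 1000/(52900/549) − 10 = 200/529 in ≈ 0.378 in
Initial abstraction Ia = S/5 = (200/529)/5 = 40/529 ≈ 0.076 in

S = 200/529 in ≈ 0.378 in; Ia = 40/529 in ≈ 0.076 in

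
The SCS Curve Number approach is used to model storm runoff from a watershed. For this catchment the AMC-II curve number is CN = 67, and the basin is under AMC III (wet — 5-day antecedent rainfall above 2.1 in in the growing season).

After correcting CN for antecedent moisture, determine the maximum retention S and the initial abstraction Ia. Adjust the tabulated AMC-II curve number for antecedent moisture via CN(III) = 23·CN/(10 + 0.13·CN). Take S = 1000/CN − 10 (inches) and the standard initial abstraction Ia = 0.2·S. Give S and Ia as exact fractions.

Adjust CN=67 to AMC III: 23·67/(10 + 0.13·67) → 1541 ÷ (1871/100) = 154100/1871 ≈ 82.362
Retention S: 1000/CN − 10 with CN=82.362 → S = 3300/1541 ≈ 2.141 in
Ia = 0.2S: 0.2·2.141 = 0.428 in (exactly 660/1541)

S = 3300/1541 in ≈ 2.141 in; Ia = 660/1541 in ≈ 0.428 in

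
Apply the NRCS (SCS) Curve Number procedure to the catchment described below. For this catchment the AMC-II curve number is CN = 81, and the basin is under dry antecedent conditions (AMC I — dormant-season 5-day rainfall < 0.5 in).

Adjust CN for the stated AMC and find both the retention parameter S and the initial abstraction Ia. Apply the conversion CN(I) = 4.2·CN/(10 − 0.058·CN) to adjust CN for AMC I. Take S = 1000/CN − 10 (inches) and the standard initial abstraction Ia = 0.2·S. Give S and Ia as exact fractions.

S = 9500/1701 in ≈ 5.585 in; Ia = 1900/1701 in ≈ 1.117 in

CN(I) from CN(II)=81: (4.2·81)/(10 − 0.058·81) = 170100/2651 ≈ 64.164
Max retention: S = 1000/(170100/2651) − 10 = 9500/1701 in (≈ 5.585 in)
Ia = 0.2·(9500/1701) = 1900/1701 in ≈ 1.117 in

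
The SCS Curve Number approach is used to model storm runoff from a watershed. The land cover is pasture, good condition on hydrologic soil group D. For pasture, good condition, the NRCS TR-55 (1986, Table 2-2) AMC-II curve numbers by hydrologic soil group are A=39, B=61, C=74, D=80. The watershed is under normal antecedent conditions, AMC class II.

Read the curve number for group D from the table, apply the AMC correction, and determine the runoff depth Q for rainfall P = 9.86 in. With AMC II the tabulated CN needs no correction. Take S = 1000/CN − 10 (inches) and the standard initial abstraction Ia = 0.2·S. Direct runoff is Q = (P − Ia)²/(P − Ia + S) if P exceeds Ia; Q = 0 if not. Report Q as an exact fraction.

NRCS table: pasture, good condition, soil group D → CN(II) = 80
CN(II) = 80; AMC II needs no correction.
Retention S: 1000/CN − 10 with CN=80.000 → S = 5/2 ≈ 2.500 in
Ia = 0.2S: 0.2·2.500 = 0.500 in (exactly 1/2)
Excess rainfall: 9.860 − 0.500 = 9.360 in; P > Ia so Q > 0
Q: (234/25)² ÷ (593/50) = 109512/14825 in (≈ 7.387 in)

Q = 109512/14825 in ≈ 7.387 in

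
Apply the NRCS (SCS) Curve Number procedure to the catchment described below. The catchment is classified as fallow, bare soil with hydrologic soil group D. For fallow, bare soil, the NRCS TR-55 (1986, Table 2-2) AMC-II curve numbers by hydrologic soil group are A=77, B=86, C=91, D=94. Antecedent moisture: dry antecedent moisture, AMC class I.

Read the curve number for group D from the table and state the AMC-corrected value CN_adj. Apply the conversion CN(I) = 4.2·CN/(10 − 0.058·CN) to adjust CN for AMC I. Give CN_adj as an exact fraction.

NRCS table: fallow, bare soil, soil group D → CN(II) = 94
Adjust CN=94 to AMC I: 4.2·94/(10 − 0.058·94) → (1974/5) ÷ (1137/250) = 32900/379 ≈ 86.807

CN_adj = 32900/379 ≈ 86.807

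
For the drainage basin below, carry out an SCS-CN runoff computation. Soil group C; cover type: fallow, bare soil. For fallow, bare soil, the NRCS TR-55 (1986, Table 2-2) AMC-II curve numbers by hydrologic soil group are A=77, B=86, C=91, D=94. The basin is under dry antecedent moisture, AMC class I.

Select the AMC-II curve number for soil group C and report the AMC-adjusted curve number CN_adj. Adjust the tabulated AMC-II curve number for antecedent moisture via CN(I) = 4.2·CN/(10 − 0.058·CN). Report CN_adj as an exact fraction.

CN_adj = 63700/787 ≈ 80.940

NRCS table: fallow, bare soil, soil group C → CN(II) = 91
Adjust CN=91 to AMC I: 4.2·91/(10 − 0.058·91) → (1911/5) ÷ (2361/500) = 63700/787 ≈ 80.940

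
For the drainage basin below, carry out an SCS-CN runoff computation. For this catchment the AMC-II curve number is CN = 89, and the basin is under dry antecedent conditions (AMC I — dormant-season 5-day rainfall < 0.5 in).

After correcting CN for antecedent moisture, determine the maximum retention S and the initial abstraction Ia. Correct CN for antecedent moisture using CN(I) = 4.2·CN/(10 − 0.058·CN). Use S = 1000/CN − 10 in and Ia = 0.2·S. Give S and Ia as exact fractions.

Adjust CN=89 to AMC I: 4.2·89/(10 − 0.058·89) → (1869/5) ÷ (2419/500) = 186900/2419 ≈ 77.263
Max retention: S = 1000/(186900/2419) − 10 = 5500/1869 in (≈ 2.943 in)
Initial abstraction Ia = S/5 = (5500/1869)/5 = 1100/1869 ≈ 0.589 in

S = 5500/1869 in ≈ 2.943 in; Ia = 1100/1869 in ≈ 0.589 in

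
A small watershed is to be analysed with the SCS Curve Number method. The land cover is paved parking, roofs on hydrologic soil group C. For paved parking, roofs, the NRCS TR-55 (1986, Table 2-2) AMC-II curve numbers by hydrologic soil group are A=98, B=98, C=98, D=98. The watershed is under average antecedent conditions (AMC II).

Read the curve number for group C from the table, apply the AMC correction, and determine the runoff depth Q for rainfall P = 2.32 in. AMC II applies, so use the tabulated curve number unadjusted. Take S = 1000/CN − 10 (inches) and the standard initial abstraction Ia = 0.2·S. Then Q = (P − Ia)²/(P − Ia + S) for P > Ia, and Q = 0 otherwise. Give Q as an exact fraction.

Q = 3897632/1863225 in ≈ 2.092 in

NRCS table: paved parking, roofs, soil group C → CN(II) = 98
CN(II) = 98; AMC II needs no correction.
Max retention: S = 1000/98 − 10 = 10/49 in (≈ 0.204 in)
Initial abstraction Ia = S/5 = (10/49)/5 = 2/49 ≈ 0.041 in
P − Ia = 2.320 − 0.041 = 2792/1225 ≈ 2.279 in (> 0, runoff occurs)
Q = (2792/1225)²/((2792/1225) + 10/49) = (7795264/1500625)/(3042/1225) = 3897632/1863225 in ≈ 2.092 in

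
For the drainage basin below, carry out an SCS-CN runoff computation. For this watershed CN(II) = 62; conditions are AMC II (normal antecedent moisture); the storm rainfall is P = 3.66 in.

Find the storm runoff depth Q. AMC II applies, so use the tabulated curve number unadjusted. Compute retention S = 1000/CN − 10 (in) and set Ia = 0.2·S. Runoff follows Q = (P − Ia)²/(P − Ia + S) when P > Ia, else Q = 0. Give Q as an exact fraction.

Average conditions: CN = 62 (no AMC adjustment).
S = 1000/62 − 10 = 190/31 in ≈ 6.129 in
Ia = 0.2S: 0.2·6.129 = 1.226 in (exactly 38/31)
Since P=3.660 > Ia=1.226: effective rainfall P−Ia = 3773/1550 in
Q = (3773/1550)²/((3773/1550) + 190/31) = (14235529/2402500)/(13273/1550) = 14235529/20573150 in ≈ 0.692 in

Q = 14235529/20573150 in ≈ 0.692 in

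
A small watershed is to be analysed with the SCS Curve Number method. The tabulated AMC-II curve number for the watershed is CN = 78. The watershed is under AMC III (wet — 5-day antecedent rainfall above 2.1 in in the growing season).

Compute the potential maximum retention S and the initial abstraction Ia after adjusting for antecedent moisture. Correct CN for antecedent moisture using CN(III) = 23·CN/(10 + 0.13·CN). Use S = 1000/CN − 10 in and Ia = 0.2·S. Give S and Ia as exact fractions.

Adjust CN=78 to AMC III: 23·78/(10 + 0.13·78) → 1794 ÷ (1007/50) = 89700/1007 ≈ 89.076
S = 1000/(89700/1007) − 10 = 1100/897 in ≈ 1.226 in
Initial abstraction Ia = S/5 = (1100/897)/5 = 220/897 ≈ 0.245 in

S = 1100/897 in ≈ 1.226 in; Ia = 220/897 in ≈ 0.245 in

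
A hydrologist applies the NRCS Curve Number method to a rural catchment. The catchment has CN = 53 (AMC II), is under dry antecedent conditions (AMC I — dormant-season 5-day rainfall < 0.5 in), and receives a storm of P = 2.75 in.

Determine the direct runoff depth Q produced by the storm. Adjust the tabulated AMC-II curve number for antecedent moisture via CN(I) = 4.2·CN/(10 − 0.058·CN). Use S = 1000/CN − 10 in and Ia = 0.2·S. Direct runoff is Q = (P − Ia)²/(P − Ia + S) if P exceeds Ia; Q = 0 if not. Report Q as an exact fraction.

Adjust CN=53 to AMC I: 4.2·53/(10 − 0.058·53) → (1113/5) ÷ (3463/500) = 111300/3463 ≈ 32.140
Retention S: 1000/CN − 10 with CN=32.140 → S = 23500/1113 ≈ 21.114 in
Ia = 0.2S: 0.2·21.114 = 4.223 in (exactly 4700/1113)
P = 2.750 ≤ Ia = 4.223 in: entire storm abstracted, Q = 0.

Q = 0 in ≈ 0.000 in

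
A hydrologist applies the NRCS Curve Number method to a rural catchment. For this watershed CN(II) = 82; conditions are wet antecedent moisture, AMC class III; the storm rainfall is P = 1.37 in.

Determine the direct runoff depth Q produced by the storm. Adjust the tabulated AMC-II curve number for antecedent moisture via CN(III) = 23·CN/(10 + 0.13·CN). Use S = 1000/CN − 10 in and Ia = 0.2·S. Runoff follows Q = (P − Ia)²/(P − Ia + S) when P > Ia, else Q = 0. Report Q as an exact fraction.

Adjust CN=82 to AMC III: 23·82/(10 + 0.13·82) → 1886 ÷ (1033/50) = 94300/1033 ≈ 91.288
Max retention: S = 1000/(94300/1033) − 10 = 900/943 in (≈ 0.954 in)
Ia = 0.2S: 0.2·0.954 = 0.191 in (exactly 180/943)
Excess rainfall: 1.370 − 0.191 = 1.179 in; P > Ia so Q > 0
Q = (111191/94300)²/((111191/94300) + 900/943) = (12363438481/8892490000)/(201191/94300) = 12363438481/18972311300 in ≈ 0.652 in

Q = 12363438481/18972311300 in ≈ 0.652 in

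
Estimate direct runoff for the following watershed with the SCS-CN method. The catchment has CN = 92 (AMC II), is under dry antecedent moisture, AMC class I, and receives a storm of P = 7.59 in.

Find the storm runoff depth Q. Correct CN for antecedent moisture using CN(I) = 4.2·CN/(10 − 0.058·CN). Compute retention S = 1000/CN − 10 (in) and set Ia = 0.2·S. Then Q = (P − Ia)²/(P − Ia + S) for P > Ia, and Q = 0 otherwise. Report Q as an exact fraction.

Adjust CN=92 to AMC I: 4.2·92/(10 − 0.058·92) → (1932/5) ÷ (583/125) = 48300/583 ≈ 82.847
S = 1000/(48300/583) − 10 = 1000/483 in ≈ 2.070 in
Ia = 0.2S: 0.2·2.070 = 0.414 in (exactly 200/483)
Since P=7.590 > Ia=0.414: effective rainfall P−Ia = 346597/48300 in
Q = (346597/48300)²/((346597/48300) + 1000/483) = (120129480409/2332890000)/(446597/48300) = 120129480409/21570635100 in ≈ 5.569 in

Q = 120129480409/21570635100 in ≈ 5.569 in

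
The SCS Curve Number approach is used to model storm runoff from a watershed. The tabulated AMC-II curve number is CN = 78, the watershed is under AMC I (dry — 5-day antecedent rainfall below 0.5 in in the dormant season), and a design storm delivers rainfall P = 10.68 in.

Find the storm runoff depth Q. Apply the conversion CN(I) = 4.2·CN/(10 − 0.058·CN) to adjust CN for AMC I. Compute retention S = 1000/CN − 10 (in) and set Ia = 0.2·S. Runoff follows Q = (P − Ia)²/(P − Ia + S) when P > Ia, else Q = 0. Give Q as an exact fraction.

Adjust CN=78 to AMC I: 4.2·78/(10 − 0.058·78) → (1638/5) ÷ (1369/250) = 81900/1369 ≈ 59.825
S = 1000/(81900/1369) − 10 = 5500/819 in ≈ 6.716 in
Ia = 0.2S: 0.2·6.716 = 1.343 in (exactly 1100/819)
Excess rainfall: 10.680 − 1.343 = 9.337 in; P > Ia so Q > 0
Runoff Q = (P−Ia)²/(P−Ia+S) = (9.337)²/(9.337+6.716) = 36547115929/6729579675 ≈ 5.431 in

Q = 36547115929/6729579675 in ≈ 5.431 in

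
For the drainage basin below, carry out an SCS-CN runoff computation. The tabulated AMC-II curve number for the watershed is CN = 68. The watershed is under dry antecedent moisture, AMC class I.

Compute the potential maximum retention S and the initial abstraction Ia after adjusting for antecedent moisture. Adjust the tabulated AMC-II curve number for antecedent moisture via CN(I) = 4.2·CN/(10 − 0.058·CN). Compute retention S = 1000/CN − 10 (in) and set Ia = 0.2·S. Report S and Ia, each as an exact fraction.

Dry (AMC I): CN(I) = 4.2·68/(10 − 0.058·68) = (1428/5)/(757/125) = 35700/757 ≈ 47.160
Retention S: 1000/CN − 10 with CN=47.160 → S = 4000/357 ≈ 11.204 in
Ia = 0.2·(4000/357) = 800/357 in ≈ 2.241 in

S = 4000/357 in ≈ 11.204 in; Ia = 800/357 in ≈ 2.241 in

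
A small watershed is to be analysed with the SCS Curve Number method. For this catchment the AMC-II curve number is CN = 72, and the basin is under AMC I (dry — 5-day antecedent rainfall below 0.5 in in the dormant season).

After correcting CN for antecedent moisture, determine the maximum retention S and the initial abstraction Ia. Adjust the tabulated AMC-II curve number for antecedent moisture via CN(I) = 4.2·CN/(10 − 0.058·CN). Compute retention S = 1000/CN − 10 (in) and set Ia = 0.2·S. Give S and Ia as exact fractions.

S = 250/27 in ≈ 9.259 in; Ia = 50/27 in ≈ 1.852 in

Adjust CN=72 to AMC I: 4.2·72/(10 − 0.058·72) → (1512/5) ÷ (728/125) = 675/13 ≈ 51.923
Retention S: 1000/CN − 10 with CN=51.923 → S = 250/27 ≈ 9.259 in
Initial abstraction Ia = S/5 = (250/27)/5 = 50/27 ≈ 1.852 in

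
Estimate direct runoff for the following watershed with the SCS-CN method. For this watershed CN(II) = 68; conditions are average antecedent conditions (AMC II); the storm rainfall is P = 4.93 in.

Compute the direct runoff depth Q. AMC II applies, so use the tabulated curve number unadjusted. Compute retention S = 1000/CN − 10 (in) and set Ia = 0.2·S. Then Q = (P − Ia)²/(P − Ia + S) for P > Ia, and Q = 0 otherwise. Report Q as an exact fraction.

Average conditions: CN = 68 (no AMC adjustment).
S = 1000/68 − 10 = 80/17 in ≈ 4.706 in
Ia = 0.2·(80/17) = 16/17 in ≈ 0.941 in
P − Ia = 4.930 − 0.941 = 6781/1700 ≈ 3.989 in (> 0, runoff occurs)
Runoff Q = (P−Ia)²/(P−Ia+S) = (3.989)²/(3.989+4.706) = 45981961/25127700 ≈ 1.830 in

Q = 45981961/25127700 in ≈ 1.830 in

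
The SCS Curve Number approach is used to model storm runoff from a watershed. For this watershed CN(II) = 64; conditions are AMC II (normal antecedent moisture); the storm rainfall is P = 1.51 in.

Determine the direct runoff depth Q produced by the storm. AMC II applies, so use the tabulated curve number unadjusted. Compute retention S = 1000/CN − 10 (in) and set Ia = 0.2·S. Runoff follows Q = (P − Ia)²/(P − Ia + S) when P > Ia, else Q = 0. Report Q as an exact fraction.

Q = 5929/240400 in ≈ 0.025 in

Average conditions: CN = 64 (no AMC adjustment).
Max retention: S = 1000/64 − 10 = 45/8 in (≈ 5.625 in)
Ia = 0.2·(45/8) = 9/8 in ≈ 1.125 in
Excess rainfall: 1.510 − 1.125 = 0.385 in; P > Ia so Q > 0
Q: (77/200)² ÷ (601/100) = 5929/240400 in (≈ 0.025 in)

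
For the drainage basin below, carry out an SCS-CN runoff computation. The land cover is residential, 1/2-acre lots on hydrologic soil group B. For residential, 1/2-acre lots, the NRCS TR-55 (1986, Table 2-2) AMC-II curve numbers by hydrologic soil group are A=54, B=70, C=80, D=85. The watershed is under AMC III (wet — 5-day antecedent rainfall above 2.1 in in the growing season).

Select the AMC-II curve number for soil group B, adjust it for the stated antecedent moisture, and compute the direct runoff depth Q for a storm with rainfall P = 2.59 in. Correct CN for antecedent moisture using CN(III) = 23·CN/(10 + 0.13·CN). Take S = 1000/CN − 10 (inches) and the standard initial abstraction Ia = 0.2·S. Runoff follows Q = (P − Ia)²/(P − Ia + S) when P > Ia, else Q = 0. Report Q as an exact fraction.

NRCS table: residential, 1/2-acre lots, soil group B → CN(II) = 70
CN(III) from CN(II)=70: (23·70)/(10 + 0.13·70) = 16100/191 ≈ 84.293
S = 1000/(16100/191) − 10 = 300/161 in ≈ 1.863 in
Ia = 0.2·(300/161) = 60/161 in ≈ 0.373 in
Excess rainfall: 2.590 − 0.373 = 2.217 in; P > Ia so Q > 0
Q: (35699/16100)² ÷ (65699/16100) = 1274418601/1057753900 in (≈ 1.205 in)

Q = 1274418601/1057753900 in ≈ 1.205 in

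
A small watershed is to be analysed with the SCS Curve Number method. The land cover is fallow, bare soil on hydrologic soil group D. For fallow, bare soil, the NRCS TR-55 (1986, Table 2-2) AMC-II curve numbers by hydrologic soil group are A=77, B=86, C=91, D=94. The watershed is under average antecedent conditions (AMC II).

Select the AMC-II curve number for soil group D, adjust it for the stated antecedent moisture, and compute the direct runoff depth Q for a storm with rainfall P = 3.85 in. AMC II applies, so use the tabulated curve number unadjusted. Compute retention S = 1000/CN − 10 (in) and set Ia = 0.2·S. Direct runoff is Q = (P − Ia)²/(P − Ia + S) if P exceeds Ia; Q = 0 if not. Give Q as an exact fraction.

Q = 12243001/3853060 in ≈ 3.177 in

NRCS table: fallow, bare soil, soil group D → CN(II) = 94
Average conditions: CN = 94 (no AMC adjustment).
S = 1000/94 − 10 = 30/47 in ≈ 0.638 in
Ia = 0.2S: 0.2·0.638 = 0.128 in (exactly 6/47)
P − Ia = 3.850 − 0.128 = 3499/940 ≈ 3.722 in (> 0, runoff occurs)
Q: (3499/940)² ÷ (4099/940) = 12243001/3853060 in (≈ 3.177 in)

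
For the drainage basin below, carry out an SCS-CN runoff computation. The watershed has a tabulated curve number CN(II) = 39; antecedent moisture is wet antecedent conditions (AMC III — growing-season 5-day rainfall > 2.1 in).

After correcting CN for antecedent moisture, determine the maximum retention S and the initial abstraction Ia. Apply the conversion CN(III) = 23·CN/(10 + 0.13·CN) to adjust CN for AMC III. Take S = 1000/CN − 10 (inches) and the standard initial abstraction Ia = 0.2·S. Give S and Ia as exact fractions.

CN(III) from CN(II)=39: (23·39)/(10 + 0.13·39) = 89700/1507 ≈ 59.522
Max retention: S = 1000/(89700/1507) − 10 = 6100/897 in (≈ 6.800 in)
Ia = 0.2S: 0.2·6.800 = 1.360 in (exactly 1220/897)

S = 6100/897 in ≈ 6.800 in; Ia = 1220/897 in ≈ 1.360 in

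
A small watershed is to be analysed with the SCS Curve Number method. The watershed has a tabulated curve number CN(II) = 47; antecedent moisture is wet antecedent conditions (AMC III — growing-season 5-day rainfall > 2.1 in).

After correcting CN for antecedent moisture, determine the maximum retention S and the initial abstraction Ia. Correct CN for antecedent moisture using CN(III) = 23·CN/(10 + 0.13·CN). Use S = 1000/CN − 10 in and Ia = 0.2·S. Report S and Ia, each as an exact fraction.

Adjust CN=47 to AMC III: 23·47/(10 + 0.13·47) → 1081 ÷ (1611/100) = 108100/1611 ≈ 67.101
S = 1000/(108100/1611) − 10 = 5300/1081 in ≈ 4.903 in
Ia = 0.2·(5300/1081) = 1060/1081 in ≈ 0.981 in

S = 5300/1081 in ≈ 4.903 in; Ia = 1060/1081 in ≈ 0.981 in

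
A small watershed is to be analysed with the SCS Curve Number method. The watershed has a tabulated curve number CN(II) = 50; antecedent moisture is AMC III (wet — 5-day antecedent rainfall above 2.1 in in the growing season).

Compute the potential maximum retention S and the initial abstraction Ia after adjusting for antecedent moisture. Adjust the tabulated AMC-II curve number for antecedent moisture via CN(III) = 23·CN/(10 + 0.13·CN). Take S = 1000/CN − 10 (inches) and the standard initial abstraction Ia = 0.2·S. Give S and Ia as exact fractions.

S = 100/23 in ≈ 4.348 in; Ia = 20/23 in ≈ 0.870 in

CN(III) from CN(II)=50: (23·50)/(10 + 0.13·50) = 2300/33 ≈ 69.697
Retention S: 1000/CN − 10 with CN=69.697 → S = 100/23 ≈ 4.348 in
Ia = 0.2S: 0.2·4.348 = 0.870 in (exactly 20/23)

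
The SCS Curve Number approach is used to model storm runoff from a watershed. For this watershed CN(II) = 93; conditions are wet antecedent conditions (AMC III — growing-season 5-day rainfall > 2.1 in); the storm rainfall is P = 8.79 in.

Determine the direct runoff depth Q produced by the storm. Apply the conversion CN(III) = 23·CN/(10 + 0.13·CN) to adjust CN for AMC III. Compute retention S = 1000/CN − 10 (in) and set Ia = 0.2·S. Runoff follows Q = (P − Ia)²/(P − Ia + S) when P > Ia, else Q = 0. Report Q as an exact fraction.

Wet (AMC III): CN(III) = 23·93/(10 + 0.13·93) = 2139/(2209/100) = 213900/2209 ≈ 96.831
Retention S: 1000/CN − 10 with CN=96.831 → S = 700/2139 ≈ 0.327 in
Ia = 0.2S: 0.2·0.327 = 0.065 in (exactly 140/2139)
Excess rainfall: 8.790 − 0.065 = 8.725 in; P > Ia so Q > 0
Q: (1866181/213900)² ÷ (1936181/213900) = 3482631524761/414149115900 in (≈ 8.409 in)

Q = 3482631524761/414149115900 in ≈ 8.409 in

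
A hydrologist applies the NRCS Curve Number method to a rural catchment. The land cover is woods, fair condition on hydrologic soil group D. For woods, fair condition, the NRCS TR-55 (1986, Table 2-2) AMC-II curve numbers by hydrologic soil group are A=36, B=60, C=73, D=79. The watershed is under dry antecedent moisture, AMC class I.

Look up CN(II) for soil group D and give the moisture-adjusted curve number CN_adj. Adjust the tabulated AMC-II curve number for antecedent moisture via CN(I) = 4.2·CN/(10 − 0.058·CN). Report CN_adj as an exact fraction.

NRCS table: woods, fair condition, soil group D → CN(II) = 79
Adjust CN=79 to AMC I: 4.2·79/(10 − 0.058·79) → (1659/5) ÷ (2709/500) = 7900/129 ≈ 61.240

CN_adj = 7900/129 ≈ 61.240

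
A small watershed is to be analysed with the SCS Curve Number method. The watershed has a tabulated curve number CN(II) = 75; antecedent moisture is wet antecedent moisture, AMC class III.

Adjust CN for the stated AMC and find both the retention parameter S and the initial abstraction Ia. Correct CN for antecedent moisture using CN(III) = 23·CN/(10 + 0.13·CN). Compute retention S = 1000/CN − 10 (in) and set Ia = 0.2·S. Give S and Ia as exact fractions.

Adjust CN=75 to AMC III: 23·75/(10 + 0.13·75) → 1725 ÷ (79/4) = 6900/79 ≈ 87.342
Max retention: S = 1000/(6900/79) − 10 = 100/69 in (≈ 1.449 in)
Initial abstraction Ia = S/5 = (100/69)/5 = 20/69 ≈ 0.290 in

S = 100/69 in ≈ 1.449 in; Ia = 20/69 in ≈ 0.290 in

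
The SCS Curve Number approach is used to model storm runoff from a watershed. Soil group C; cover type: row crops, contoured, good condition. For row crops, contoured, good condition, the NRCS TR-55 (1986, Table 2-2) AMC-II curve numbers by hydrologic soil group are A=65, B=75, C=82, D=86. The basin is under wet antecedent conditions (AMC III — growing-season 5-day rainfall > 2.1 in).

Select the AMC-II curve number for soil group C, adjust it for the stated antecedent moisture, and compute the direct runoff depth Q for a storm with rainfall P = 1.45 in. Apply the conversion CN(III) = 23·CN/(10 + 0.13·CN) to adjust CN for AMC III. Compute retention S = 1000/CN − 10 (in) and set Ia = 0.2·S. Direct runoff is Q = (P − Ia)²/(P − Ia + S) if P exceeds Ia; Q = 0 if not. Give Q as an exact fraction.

Q = 563920009/787348420 in ≈ 0.716 in

NRCS table: row crops, contoured, good condition, soil group C → CN(II) = 82
Wet (AMC III): CN(III) = 23·82/(10 + 0.13·82) = 1886/(1033/50) = 94300/1033 ≈ 91.288
Max retention: S = 1000/(94300/1033) − 10 = 900/943 in (≈ 0.954 in)
Initial abstraction Ia = S/5 = (900/943)/5 = 180/943 ≈ 0.191 in
P − Ia = 1.450 − 0.191 = 23747/18860 ≈ 1.259 in (> 0, runoff occurs)
Q = (23747/18860)²/((23747/18860) + 900/943) = (563920009/355699600)/(41747/18860) = 563920009/787348420 in ≈ 0.716 in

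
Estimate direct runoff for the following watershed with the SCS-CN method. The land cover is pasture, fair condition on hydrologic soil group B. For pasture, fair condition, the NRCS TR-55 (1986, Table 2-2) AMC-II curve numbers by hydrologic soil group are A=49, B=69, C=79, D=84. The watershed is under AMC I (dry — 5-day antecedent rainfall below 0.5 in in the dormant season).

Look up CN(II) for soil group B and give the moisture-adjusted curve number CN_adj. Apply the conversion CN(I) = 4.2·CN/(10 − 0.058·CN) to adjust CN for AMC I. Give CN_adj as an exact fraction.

NRCS table: pasture, fair condition, soil group B → CN(II) = 69
CN(I) from CN(II)=69: (4.2·69)/(10 − 0.058·69) = 144900/2999 ≈ 48.316

CN_adj = 144900/2999 ≈ 48.316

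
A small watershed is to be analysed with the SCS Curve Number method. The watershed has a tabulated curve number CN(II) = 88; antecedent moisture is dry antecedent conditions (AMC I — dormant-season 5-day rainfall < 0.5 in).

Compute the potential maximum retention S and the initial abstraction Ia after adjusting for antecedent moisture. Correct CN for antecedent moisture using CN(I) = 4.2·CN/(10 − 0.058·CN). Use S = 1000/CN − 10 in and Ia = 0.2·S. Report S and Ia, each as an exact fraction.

S = 250/77 in ≈ 3.247 in; Ia = 50/77 in ≈ 0.649 in

Dry (AMC I): CN(I) = 4.2·88/(10 − 0.058·88) = (1848/5)/(612/125) = 3850/51 ≈ 75.490
Retention S: 1000/CN − 10 with CN=75.490 → S = 250/77 ≈ 3.247 in
Ia = 0.2·(250/77) = 50/77 in ≈ 0.649 in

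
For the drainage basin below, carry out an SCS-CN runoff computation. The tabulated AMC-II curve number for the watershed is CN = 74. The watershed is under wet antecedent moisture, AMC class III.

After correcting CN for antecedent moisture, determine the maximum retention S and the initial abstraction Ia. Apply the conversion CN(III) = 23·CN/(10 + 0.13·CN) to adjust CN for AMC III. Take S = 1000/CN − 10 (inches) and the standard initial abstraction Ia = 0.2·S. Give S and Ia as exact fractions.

CN(III) from CN(II)=74: (23·74)/(10 + 0.13·74) = 85100/981 ≈ 86.748
S = 1000/(85100/981) − 10 = 1300/851 in ≈ 1.528 in
Ia = 0.2·(1300/851) = 260/851 in ≈ 0.306 in

S = 1300/851 in ≈ 1.528 in; Ia = 260/851 in ≈ 0.306 in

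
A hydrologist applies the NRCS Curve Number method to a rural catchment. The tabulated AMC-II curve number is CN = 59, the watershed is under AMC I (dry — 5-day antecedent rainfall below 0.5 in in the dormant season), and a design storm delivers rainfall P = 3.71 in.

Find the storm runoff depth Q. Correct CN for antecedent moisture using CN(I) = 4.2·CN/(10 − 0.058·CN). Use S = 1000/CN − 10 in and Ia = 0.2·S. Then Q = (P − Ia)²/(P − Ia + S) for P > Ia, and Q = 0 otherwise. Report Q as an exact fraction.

Q = 2467009561/260148989100 in ≈ 0.009 in

Dry (AMC I): CN(I) = 4.2·59/(10 − 0.058·59) = (1239/5)/(3289/500) = 123900/3289 ≈ 37.671
Max retention: S = 1000/(123900/3289) − 10 = 20500/1239 in (≈ 16.546 in)
Ia = 0.2S: 0.2·16.546 = 3.309 in (exactly 4100/1239)
Excess rainfall: 3.710 − 3.309 = 0.401 in; P > Ia so Q > 0
Q: (49669/123900)² ÷ (2099669/123900) = 2467009561/260148989100 in (≈ 0.009 in)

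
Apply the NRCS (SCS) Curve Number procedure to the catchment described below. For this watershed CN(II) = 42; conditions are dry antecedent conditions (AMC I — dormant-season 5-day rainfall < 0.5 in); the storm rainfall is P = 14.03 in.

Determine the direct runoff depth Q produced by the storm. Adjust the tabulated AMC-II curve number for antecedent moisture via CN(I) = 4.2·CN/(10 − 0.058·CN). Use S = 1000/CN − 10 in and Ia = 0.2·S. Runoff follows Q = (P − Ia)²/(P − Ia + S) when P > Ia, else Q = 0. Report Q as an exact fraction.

Dry (AMC I): CN(I) = 4.2·42/(10 − 0.058·42) = (882/5)/(1891/250) = 44100/1891 ≈ 23.321
Max retention: S = 1000/(44100/1891) − 10 = 14500/441 in (≈ 32.880 in)
Ia = 0.2S: 0.2·32.880 = 6.576 in (exactly 2900/441)
P − Ia = 14.030 − 6.576 = 328723/44100 ≈ 7.454 in (> 0, runoff occurs)
Q = (328723/44100)²/((328723/44100) + 14500/441) = (108058810729/1944810000)/(1778723/44100) = 108058810729/78441684300 in ≈ 1.378 in

Q = 108058810729/78441684300 in ≈ 1.378 in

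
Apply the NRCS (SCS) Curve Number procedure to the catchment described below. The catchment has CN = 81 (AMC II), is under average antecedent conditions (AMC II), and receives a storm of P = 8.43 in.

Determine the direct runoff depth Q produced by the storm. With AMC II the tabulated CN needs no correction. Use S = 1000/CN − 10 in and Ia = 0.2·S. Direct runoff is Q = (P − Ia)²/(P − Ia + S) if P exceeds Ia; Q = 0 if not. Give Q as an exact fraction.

Q = 4158057289/676212300 in ≈ 6.149 in

AMC II — tabulated CN = 81 applies directly.
Retention S: 1000/CN − 10 with CN=81.000 → S = 190/81 ≈ 2.346 in
Initial abstraction Ia = S/5 = (190/81)/5 = 38/81 ≈ 0.469 in
Since P=8.430 > Ia=0.469: effective rainfall P−Ia = 64483/8100 in
Runoff Q = (P−Ia)²/(P−Ia+S) = (7.961)²/(7.961+2.346) = 4158057289/676212300 ≈ 6.149 in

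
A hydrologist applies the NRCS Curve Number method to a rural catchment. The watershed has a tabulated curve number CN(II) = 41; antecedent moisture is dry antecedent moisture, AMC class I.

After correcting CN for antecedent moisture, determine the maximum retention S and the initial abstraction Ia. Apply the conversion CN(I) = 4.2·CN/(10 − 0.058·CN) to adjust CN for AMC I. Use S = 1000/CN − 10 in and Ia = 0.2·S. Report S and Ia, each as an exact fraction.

S = 29500/861 in ≈ 34.262 in; Ia = 5900/861 in ≈ 6.852 in

Dry (AMC I): CN(I) = 4.2·41/(10 − 0.058·41) = (861/5)/(3811/500) = 86100/3811 ≈ 22.592
Max retention: S = 1000/(86100/3811) − 10 = 29500/861 in (≈ 34.262 in)
Ia = 0.2·(29500/861) = 5900/861 in ≈ 6.852 in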